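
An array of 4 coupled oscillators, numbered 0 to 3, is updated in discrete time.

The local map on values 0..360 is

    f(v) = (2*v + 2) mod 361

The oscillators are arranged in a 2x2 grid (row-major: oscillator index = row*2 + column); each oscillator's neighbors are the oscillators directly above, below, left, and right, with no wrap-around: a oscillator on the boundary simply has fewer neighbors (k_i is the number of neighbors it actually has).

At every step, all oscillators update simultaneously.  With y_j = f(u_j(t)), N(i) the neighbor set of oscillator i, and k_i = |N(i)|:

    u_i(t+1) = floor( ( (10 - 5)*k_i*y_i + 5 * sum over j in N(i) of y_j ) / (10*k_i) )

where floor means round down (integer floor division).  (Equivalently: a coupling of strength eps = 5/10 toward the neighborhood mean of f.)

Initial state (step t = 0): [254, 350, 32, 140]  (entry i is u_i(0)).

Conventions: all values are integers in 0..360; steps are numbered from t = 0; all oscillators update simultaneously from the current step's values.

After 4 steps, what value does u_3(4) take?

Simulating step by step:
t=0: [254, 350, 32, 140]
t=1: [176, 278, 140, 242]
t=2: [296, 218, 260, 182]
t=3: [176, 98, 140, 62]
t=4: [297, 219, 261, 183]

Answer: u_3(4) = 183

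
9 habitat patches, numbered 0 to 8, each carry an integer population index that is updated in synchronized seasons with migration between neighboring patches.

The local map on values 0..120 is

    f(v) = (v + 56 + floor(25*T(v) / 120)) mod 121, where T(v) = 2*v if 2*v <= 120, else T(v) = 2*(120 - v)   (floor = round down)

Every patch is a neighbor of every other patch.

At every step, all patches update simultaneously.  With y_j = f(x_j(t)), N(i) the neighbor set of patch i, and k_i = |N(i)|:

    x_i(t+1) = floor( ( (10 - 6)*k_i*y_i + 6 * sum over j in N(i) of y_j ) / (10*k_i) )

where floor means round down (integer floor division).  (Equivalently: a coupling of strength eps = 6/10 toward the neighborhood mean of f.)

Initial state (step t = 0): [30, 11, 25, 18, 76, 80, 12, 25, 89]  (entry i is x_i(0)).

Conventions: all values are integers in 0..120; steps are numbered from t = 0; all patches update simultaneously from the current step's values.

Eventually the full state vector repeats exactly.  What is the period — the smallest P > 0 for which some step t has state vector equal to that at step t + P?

Simulating step by step:
t=0: [30, 11, 25, 18, 76, 80, 12, 25, 89]
t=1: [76, 68, 74, 71, 54, 55, 68, 74, 56]
t=2: [24, 22, 23, 23, 18, 18, 22, 23, 19]
t=3: [87, 86, 86, 86, 84, 84, 86, 86, 84]
t=4: [34, 34, 34, 34, 34, 34, 34, 34, 34]
t=5: [104, 104, 104, 104, 104, 104, 104, 104, 104]
t=6: [45, 45, 45, 45, 45, 45, 45, 45, 45]
t=7: [119, 119, 119, 119, 119, 119, 119, 119, 119]
t=8: [54, 54, 54, 54, 54, 54, 54, 54, 54]
t=9: [11, 11, 11, 11, 11, 11, 11, 11, 11]
t=10: [71, 71, 71, 71, 71, 71, 71, 71, 71]
t=11: [26, 26, 26, 26, 26, 26, 26, 26, 26]
t=12: [92, 92, 92, 92, 92, 92, 92, 92, 92]
t=13: [38, 38, 38, 38, 38, 38, 38, 38, 38]
t=14: [109, 109, 109, 109, 109, 109, 109, 109, 109]
t=15: [48, 48, 48, 48, 48, 48, 48, 48, 48]
t=16: [3, 3, 3, 3, 3, 3, 3, 3, 3]
t=17: [60, 60, 60, 60, 60, 60, 60, 60, 60]
t=18: [20, 20, 20, 20, 20, 20, 20, 20, 20]
t=19: [84, 84, 84, 84, 84, 84, 84, 84, 84]
t=20: [34, 34, 34, 34, 34, 34, 34, 34, 34]

Answer: 16
Key observation: The state at step 4, [34, 34, 34, 34, 34, 34, 34, 34, 34], reappears at step 20 — and no state repeats earlier — so the cycle the system enters has period 16.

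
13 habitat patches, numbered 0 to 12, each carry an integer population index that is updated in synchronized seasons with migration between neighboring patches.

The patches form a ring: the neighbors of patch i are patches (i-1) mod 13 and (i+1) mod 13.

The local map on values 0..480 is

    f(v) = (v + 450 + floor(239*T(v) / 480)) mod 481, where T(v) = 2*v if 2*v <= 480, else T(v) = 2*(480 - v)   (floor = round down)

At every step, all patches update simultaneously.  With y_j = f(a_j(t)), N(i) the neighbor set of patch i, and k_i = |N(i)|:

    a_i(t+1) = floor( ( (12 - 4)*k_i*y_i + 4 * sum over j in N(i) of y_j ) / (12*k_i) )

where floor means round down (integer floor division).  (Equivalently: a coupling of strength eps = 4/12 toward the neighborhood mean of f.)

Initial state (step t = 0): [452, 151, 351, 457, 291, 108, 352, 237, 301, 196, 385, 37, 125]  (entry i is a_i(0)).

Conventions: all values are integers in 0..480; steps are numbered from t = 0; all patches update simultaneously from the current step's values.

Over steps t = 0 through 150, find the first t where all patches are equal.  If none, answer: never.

Answer: 3
Key observation: Synchronization is absorbing here: once all patches are equal they stay equal, and step 3 is the first all-equal step.

Derivation:
t=0: [452, 151, 351, 457, 291, 108, 352, 237, 301, 196, 385, 37, 125]  (not all equal)
t=1: [380, 329, 418, 448, 404, 272, 403, 444, 432, 389, 365, 139, 227]  (not all equal)
t=2: [443, 448, 448, 448, 448, 448, 448, 448, 448, 448, 414, 309, 397]  (not all equal)
t=3: [448, 448, 448, 448, 448, 448, 448, 448, 448, 448, 448, 448, 448]  (all equal)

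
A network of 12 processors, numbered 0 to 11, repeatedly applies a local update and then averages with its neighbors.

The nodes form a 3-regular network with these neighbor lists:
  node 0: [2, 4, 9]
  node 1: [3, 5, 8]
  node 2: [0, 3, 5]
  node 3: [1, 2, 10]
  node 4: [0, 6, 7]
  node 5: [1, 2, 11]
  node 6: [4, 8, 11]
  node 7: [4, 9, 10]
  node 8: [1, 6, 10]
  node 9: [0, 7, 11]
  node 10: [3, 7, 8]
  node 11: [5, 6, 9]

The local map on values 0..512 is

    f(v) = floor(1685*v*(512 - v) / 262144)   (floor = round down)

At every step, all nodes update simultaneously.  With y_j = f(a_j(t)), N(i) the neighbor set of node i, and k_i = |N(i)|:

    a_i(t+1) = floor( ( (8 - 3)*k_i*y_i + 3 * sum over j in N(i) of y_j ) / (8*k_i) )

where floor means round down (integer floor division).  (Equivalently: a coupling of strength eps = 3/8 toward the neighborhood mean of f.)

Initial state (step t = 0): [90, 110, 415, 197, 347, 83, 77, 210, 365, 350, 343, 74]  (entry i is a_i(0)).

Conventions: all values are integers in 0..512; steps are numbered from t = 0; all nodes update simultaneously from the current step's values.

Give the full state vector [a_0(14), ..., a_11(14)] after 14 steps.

Simulating step by step:
t=0: [90, 110, 415, 197, 347, 83, 77, 210, 365, 350, 343, 74]
t=1: [276, 298, 270, 363, 338, 236, 249, 392, 323, 334, 376, 230]
t=2: [408, 400, 409, 361, 378, 416, 410, 324, 389, 380, 335, 412]
t=3: [284, 293, 278, 336, 319, 262, 279, 372, 308, 317, 369, 270]
t=4: [411, 408, 413, 383, 392, 419, 412, 350, 397, 394, 351, 416]
t=5: [274, 277, 267, 310, 300, 255, 271, 347, 295, 297, 348, 261]
t=6: [416, 415, 417, 401, 405, 420, 416, 378, 407, 407, 376, 419]
t=7: [260, 262, 257, 283, 278, 250, 260, 313, 276, 275, 315, 253]
t=8: [420, 420, 420, 415, 416, 421, 420, 404, 416, 416, 403, 420]
t=9: [250, 250, 249, 258, 257, 246, 250, 274, 257, 257, 275, 248]
t=10: [420, 420, 420, 420, 420, 420, 420, 419, 420, 420, 418, 420]
t=11: [248, 248, 248, 248, 248, 248, 248, 249, 248, 248, 250, 248]
t=12: [420, 420, 420, 420, 420, 420, 420, 420, 420, 420, 420, 420]
t=13: [248, 248, 248, 248, 248, 248, 248, 248, 248, 248, 248, 248]
t=14: [420, 420, 420, 420, 420, 420, 420, 420, 420, 420, 420, 420]

Answer: [420, 420, 420, 420, 420, 420, 420, 420, 420, 420, 420, 420]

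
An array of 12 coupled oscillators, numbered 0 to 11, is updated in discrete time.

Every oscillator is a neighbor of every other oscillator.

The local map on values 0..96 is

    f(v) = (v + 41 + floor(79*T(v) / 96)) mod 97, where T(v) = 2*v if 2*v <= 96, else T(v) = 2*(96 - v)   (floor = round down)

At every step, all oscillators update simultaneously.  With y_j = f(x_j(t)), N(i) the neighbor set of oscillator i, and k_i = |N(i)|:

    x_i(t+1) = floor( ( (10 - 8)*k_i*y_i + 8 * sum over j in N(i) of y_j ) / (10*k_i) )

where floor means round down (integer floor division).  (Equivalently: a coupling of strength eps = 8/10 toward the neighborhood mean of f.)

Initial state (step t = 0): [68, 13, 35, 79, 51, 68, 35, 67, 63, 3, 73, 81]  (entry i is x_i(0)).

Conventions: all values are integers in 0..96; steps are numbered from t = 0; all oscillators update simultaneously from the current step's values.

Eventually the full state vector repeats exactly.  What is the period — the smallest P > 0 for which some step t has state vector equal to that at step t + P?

Answer: 2
Key observation: The state at step 5, [61, 61, 61, 61, 61, 61, 61, 61, 61, 61, 61, 61], reappears at step 7 — and no state repeats earlier — so the cycle the system enters has period 2.

Derivation:
t=0: [68, 13, 35, 79, 51, 68, 35, 67, 63, 3, 73, 81]
t=1: [54, 56, 52, 53, 56, 54, 52, 54, 55, 53, 54, 53]
t=2: [66, 66, 66, 66, 66, 66, 66, 66, 66, 66, 66, 66]
t=3: [59, 59, 59, 59, 59, 59, 59, 59, 59, 59, 59, 59]
t=4: [63, 63, 63, 63, 63, 63, 63, 63, 63, 63, 63, 63]
t=5: [61, 61, 61, 61, 61, 61, 61, 61, 61, 61, 61, 61]
t=6: [62, 62, 62, 62, 62, 62, 62, 62, 62, 62, 62, 62]
t=7: [61, 61, 61, 61, 61, 61, 61, 61, 61, 61, 61, 61]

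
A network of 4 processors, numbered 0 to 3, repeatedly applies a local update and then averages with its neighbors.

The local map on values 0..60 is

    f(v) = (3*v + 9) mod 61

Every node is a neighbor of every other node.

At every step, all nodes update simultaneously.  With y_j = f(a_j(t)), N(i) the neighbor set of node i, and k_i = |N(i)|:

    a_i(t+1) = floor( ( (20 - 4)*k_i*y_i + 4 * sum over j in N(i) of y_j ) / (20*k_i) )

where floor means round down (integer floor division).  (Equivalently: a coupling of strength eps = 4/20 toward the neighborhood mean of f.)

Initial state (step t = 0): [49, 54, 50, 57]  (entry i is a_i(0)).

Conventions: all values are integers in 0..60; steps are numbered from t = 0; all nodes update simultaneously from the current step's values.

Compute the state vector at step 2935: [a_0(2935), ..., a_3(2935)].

Simulating step by step:
t=0: [49, 54, 50, 57]
t=1: [36, 47, 39, 54]
t=2: [50, 29, 12, 45]
t=3: [36, 34, 42, 25]
t=4: [50, 46, 19, 26]
t=5: [33, 24, 9, 25]
t=6: [42, 23, 34, 25]
t=7: [16, 19, 43, 23]
t=8: [48, 10, 18, 18]
t=9: [27, 33, 6, 6]
t=10: [29, 43, 28, 28]
t=11: [33, 19, 31, 31]
t=12: [43, 12, 39, 39]
t=13: [16, 37, 7, 7]
t=14: [53, 55, 33, 33]
t=15: [46, 50, 47, 47]
t=16: [26, 35, 28, 28]
t=17: [28, 48, 33, 33]
t=18: [33, 33, 44, 44]
t=19: [43, 43, 22, 22]
t=20: [15, 15, 14, 14]
t=21: [53, 53, 51, 51]
t=22: [45, 45, 40, 40]
t=23: [20, 20, 9, 9]
t=24: [11, 11, 32, 32]
t=25: [42, 42, 43, 43]
t=26: [13, 13, 15, 15]
t=27: [48, 48, 53, 53]
t=28: [33, 33, 44, 44]

Answer: [42, 42, 43, 43]
Key observation: The state at step 18, [33, 33, 44, 44], reappears at step 28: the system is in a cycle of period 10 from step 18 on.  Therefore the state at step 2935 equals the state at step 18 + ((2935 - 18) mod 10) = 25, which is [42, 42, 43, 43].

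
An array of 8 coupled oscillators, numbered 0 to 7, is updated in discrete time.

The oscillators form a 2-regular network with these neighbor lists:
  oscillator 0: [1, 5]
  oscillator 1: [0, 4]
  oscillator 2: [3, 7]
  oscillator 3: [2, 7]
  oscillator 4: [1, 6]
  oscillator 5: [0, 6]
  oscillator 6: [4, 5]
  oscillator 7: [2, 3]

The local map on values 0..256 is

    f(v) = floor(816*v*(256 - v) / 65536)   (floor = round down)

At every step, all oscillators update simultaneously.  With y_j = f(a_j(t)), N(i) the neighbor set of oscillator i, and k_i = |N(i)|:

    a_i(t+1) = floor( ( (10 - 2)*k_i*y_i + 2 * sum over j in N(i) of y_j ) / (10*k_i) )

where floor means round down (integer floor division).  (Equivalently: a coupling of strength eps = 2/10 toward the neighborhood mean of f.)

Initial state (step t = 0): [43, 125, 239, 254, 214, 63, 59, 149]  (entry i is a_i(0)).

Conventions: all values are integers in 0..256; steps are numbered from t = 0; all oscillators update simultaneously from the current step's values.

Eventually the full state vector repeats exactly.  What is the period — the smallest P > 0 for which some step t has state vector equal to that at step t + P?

Simulating step by step:
t=0: [43, 125, 239, 254, 214, 63, 59, 149]
t=1: [126, 184, 60, 29, 123, 146, 141, 164]
t=2: [198, 171, 143, 98, 198, 199, 201, 172]
t=3: [145, 172, 197, 191, 145, 140, 137, 182]
t=4: [198, 183, 147, 154, 198, 201, 201, 163]
t=5: [143, 161, 197, 194, 143, 137, 137, 189]
t=6: [200, 192, 145, 149, 200, 201, 201, 154]
t=7: [140, 150, 199, 197, 140, 137, 137, 195]
t=8: [201, 198, 142, 144, 201, 202, 202, 146]
t=9: [137, 141, 200, 200, 137, 135, 135, 199]
t=10: [202, 201, 139, 139, 202, 202, 202, 140]
t=11: [135, 136, 202, 202, 135, 135, 135, 202]
t=12: [203, 203, 135, 135, 203, 203, 203, 135]
t=13: [133, 133, 203, 203, 133, 133, 133, 203]
t=14: [203, 203, 133, 133, 203, 203, 203, 133]
t=15: [133, 133, 203, 203, 133, 133, 133, 203]

Answer: 2
Key observation: The state at step 13, [133, 133, 203, 203, 133, 133, 133, 203], reappears at step 15 — and no state repeats earlier — so the cycle the system enters has period 2.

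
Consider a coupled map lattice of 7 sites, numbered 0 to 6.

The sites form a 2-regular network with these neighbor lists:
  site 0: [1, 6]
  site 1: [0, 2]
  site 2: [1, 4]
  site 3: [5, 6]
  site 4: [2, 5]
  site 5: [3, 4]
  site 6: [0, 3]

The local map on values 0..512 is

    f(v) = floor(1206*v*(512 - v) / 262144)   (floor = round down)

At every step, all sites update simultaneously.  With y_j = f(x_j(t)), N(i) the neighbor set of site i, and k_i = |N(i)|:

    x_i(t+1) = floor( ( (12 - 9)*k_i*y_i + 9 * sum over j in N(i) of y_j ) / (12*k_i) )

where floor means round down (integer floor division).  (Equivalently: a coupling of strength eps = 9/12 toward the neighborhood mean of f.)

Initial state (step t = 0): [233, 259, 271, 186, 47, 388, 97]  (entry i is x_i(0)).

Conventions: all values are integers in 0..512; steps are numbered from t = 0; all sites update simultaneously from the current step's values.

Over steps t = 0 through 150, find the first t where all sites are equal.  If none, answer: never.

Simulating step by step:
t=0: [233, 259, 271, 186, 47, 388, 97]  (not all equal)
t=1: [257, 299, 225, 221, 220, 197, 262]  (not all equal)
t=2: [297, 297, 294, 293, 292, 292, 298]  (not all equal)
t=3: [293, 293, 294, 294, 294, 295, 293]  (not all equal)
t=4: [295, 294, 294, 294, 294, 294, 294]  (not all equal)
t=5: [294, 294, 294, 294, 294, 294, 294]  (all equal)

Answer: 5
Key observation: Synchronization is absorbing here: once all sites are equal they stay equal, and step 5 is the first all-equal step.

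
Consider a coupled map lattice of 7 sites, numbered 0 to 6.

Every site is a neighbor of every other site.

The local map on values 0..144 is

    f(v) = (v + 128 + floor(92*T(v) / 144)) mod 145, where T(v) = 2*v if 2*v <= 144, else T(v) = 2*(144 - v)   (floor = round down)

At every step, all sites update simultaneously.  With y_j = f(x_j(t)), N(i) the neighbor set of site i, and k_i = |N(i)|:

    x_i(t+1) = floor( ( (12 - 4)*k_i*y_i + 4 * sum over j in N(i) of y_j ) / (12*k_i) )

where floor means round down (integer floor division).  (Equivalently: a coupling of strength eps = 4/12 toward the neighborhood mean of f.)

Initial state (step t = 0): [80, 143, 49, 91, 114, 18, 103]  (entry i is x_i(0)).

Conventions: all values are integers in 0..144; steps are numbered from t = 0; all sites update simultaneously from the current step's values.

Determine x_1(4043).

Simulating step by step:
t=0: [80, 143, 49, 91, 114, 18, 103]
t=1: [132, 122, 102, 130, 127, 59, 128]
t=2: [130, 131, 134, 130, 130, 122, 130]
t=3: [130, 130, 129, 130, 130, 131, 130]
t=4: [130, 130, 130, 130, 130, 130, 130]
t=5: [130, 130, 130, 130, 130, 130, 130]

Answer: x_1(4043) = 130
Key observation: The state at step 4, [130, 130, 130, 130, 130, 130, 130], reappears at step 5: the system is in a cycle of period 1 from step 4 on.  Therefore the state at step 4043 equals the state at step 4 + ((4043 - 4) mod 1) = 4, which is [130, 130, 130, 130, 130, 130, 130].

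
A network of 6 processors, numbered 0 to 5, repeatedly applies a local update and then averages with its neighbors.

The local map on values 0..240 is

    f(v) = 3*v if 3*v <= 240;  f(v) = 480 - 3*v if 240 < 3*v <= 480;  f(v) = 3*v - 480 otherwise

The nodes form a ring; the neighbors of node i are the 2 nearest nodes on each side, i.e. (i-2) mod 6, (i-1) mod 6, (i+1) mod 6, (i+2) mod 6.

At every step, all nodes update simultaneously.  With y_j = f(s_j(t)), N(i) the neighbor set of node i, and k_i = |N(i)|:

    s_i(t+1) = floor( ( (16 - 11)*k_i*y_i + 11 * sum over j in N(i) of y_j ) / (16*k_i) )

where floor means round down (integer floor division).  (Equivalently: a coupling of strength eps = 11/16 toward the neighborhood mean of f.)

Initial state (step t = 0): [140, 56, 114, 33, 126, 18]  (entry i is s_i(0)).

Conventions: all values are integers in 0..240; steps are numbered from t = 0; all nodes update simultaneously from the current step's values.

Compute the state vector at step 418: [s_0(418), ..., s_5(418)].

Simulating step by step:
t=0: [140, 56, 114, 33, 126, 18]
t=1: [98, 112, 116, 110, 92, 90]
t=2: [176, 161, 158, 165, 180, 183]
t=3: [38, 24, 23, 28, 42, 43]
t=4: [103, 90, 89, 94, 107, 108]
t=5: [180, 192, 193, 188, 176, 175]
t=6: [68, 79, 80, 75, 64, 63]
t=7: [211, 221, 222, 217, 207, 206]
t=8: [159, 168, 169, 164, 155, 154]
t=9: [15, 17, 17, 18, 15, 14]
t=10: [46, 48, 49, 49, 47, 46]
t=11: [141, 142, 143, 143, 142, 141]
t=12: [54, 54, 53, 53, 54, 54]
t=13: [161, 160, 160, 160, 160, 161]
t=14: [1, 1, 0, 0, 1, 1]
t=15: [2, 1, 1, 1, 1, 2]
t=16: [4, 4, 3, 3, 4, 4]
t=17: [11, 10, 10, 10, 10, 11]
t=18: [31, 31, 30, 30, 31, 31]
t=19: [92, 91, 91, 91, 91, 92]
t=20: [205, 205, 206, 206, 205, 205]
t=21: [135, 136, 136, 136, 136, 135]
t=22: [73, 73, 72, 72, 73, 73]
t=23: [218, 217, 217, 217, 217, 218]
t=24: [172, 172, 171, 171, 172, 172]
t=25: [35, 34, 34, 34, 34, 35]
t=26: [103, 103, 102, 102, 103, 103]
t=27: [171, 172, 172, 172, 172, 171]
t=28: [34, 34, 35, 35, 34, 34]
t=29: [102, 103, 103, 103, 103, 102]
t=30: [172, 172, 171, 171, 172, 172]

Answer: [34, 34, 35, 35, 34, 34]
Key observation: The state at step 24, [172, 172, 171, 171, 172, 172], reappears at step 30: the system is in a cycle of period 6 from step 24 on.  Therefore the state at step 418 equals the state at step 24 + ((418 - 24) mod 6) = 28, which is [34, 34, 35, 35, 34, 34].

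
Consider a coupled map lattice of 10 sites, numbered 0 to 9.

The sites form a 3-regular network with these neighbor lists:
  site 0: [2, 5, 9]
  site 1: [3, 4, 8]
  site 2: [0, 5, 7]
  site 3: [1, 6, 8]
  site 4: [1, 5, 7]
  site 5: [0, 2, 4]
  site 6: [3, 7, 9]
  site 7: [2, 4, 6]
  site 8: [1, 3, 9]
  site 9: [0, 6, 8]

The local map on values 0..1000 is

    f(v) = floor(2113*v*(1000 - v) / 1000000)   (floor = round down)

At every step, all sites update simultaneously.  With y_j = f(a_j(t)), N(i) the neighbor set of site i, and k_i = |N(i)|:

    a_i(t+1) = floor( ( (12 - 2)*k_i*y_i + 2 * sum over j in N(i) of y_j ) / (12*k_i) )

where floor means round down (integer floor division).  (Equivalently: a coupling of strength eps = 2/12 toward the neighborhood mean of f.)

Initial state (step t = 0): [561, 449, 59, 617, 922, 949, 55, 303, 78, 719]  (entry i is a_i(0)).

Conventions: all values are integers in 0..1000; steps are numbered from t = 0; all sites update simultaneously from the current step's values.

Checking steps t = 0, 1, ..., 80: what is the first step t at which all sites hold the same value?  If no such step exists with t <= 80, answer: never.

Simulating step by step:
t=0: [561, 449, 59, 617, 922, 949, 55, 303, 78, 719]  (not all equal)
t=1: [469, 479, 156, 459, 185, 128, 167, 392, 206, 398]  (not all equal)
t=2: [494, 505, 301, 501, 335, 258, 329, 468, 374, 486]  (not all equal)
t=3: [516, 522, 451, 522, 472, 416, 476, 515, 499, 521]  (not all equal)
t=4: [526, 527, 522, 527, 525, 515, 527, 526, 527, 527]  (not all equal)
t=5: [526, 526, 526, 526, 526, 526, 526, 526, 526, 526]  (all equal)

Answer: 5
Key observation: Synchronization is absorbing here: once all sites are equal they stay equal, and step 5 is the first all-equal step.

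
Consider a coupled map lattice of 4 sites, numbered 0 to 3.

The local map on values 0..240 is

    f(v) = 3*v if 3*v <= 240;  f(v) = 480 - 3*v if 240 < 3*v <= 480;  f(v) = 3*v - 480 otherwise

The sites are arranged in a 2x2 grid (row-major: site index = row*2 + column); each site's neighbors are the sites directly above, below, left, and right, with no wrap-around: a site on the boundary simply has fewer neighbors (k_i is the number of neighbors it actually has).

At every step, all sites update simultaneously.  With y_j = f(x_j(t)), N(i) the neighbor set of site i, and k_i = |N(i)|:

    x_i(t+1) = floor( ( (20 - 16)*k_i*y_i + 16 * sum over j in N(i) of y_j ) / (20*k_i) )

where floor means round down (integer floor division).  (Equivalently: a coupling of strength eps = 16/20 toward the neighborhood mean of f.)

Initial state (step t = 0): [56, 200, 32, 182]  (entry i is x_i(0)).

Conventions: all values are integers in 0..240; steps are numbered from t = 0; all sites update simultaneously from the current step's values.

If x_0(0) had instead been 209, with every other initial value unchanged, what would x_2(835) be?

Answer: x_2(835) = 171
Key observation: The state at step 26, [57, 57, 57, 57], reappears at step 34: the system is in a cycle of period 8 from step 26 on.  Therefore the state at step 835 equals the state at step 26 + ((835 - 26) mod 8) = 27, which is [171, 171, 171, 171].

Derivation:
t=0: [209, 200, 32, 182]
t=1: [115, 109, 104, 99]
t=2: [155, 157, 160, 165]
t=3: [6, 13, 12, 6]
t=4: [33, 22, 21, 33]
t=5: [71, 92, 91, 71]
t=6: [207, 211, 211, 207]
t=7: [150, 143, 143, 150]
t=8: [46, 34, 34, 46]
t=9: [109, 130, 130, 109]
t=10: [102, 140, 140, 102]
t=11: [82, 151, 151, 82]
t=12: [68, 192, 192, 68]
t=13: [117, 182, 182, 117]
t=14: [78, 116, 116, 78]
t=15: [152, 213, 213, 152]
t=16: [132, 51, 51, 132]
t=17: [139, 97, 97, 139]
t=18: [163, 88, 88, 163]
t=19: [174, 50, 50, 174]
t=20: [128, 63, 63, 128]
t=21: [170, 114, 114, 170]
t=22: [116, 51, 51, 116]
t=23: [148, 136, 136, 148]
t=24: [64, 43, 43, 64]
t=25: [141, 179, 179, 141]
t=26: [57, 57, 57, 57]
t=27: [171, 171, 171, 171]
t=28: [33, 33, 33, 33]
t=29: [99, 99, 99, 99]
t=30: [183, 183, 183, 183]
t=31: [69, 69, 69, 69]
t=32: [207, 207, 207, 207]
t=33: [141, 141, 141, 141]
t=34: [57, 57, 57, 57]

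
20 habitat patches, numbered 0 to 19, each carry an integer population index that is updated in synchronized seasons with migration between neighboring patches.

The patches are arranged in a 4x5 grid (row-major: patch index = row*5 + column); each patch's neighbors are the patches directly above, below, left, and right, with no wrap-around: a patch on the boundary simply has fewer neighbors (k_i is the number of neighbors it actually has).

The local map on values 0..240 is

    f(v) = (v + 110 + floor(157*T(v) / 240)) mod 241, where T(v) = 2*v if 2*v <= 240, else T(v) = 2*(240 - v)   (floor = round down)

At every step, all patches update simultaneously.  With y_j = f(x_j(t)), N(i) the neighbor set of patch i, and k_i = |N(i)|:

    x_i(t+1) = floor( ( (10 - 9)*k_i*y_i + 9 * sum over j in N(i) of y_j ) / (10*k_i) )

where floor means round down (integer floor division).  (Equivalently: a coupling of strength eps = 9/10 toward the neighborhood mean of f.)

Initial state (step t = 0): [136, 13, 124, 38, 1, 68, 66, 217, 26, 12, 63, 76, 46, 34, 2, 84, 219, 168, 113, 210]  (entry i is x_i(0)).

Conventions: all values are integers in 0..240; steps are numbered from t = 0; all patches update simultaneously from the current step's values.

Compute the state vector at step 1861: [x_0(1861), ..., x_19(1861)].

Answer: [140, 140, 140, 140, 140, 139, 140, 139, 140, 140, 139, 139, 139, 139, 140, 139, 139, 139, 139, 140]
Key observation: The state at step 7, [140, 140, 140, 140, 140, 139, 140, 139, 140, 140, 139, 139, 139, 139, 140, 139, 139, 139, 139, 140], reappears at step 9: the system is in a cycle of period 2 from step 7 on.  Therefore the state at step 1861 equals the state at step 7 + ((1861 - 7) mod 2) = 7, which is [140, 140, 140, 140, 140, 139, 140, 139, 140, 140, 139, 139, 139, 139, 140, 139, 139, 139, 139, 140].

Derivation:
t=0: [136, 13, 124, 38, 1, 68, 66, 217, 26, 12, 63, 76, 46, 34, 2, 84, 219, 168, 113, 210]
t=1: [88, 105, 150, 147, 161, 55, 75, 135, 160, 132, 40, 86, 129, 160, 144, 64, 82, 151, 144, 121]
t=2: [163, 86, 130, 134, 138, 118, 129, 116, 137, 135, 115, 106, 121, 137, 139, 118, 71, 115, 138, 138]
t=3: [106, 131, 117, 140, 140, 136, 117, 141, 139, 140, 131, 113, 132, 141, 140, 88, 119, 108, 138, 140]
t=4: [138, 131, 139, 139, 139, 132, 137, 139, 139, 139, 116, 140, 132, 140, 139, 135, 110, 139, 132, 139]
t=5: [141, 140, 140, 140, 140, 139, 140, 140, 139, 140, 140, 135, 139, 140, 139, 130, 138, 135, 139, 140]
t=6: [139, 139, 139, 139, 139, 139, 139, 139, 139, 139, 140, 139, 140, 139, 139, 139, 141, 140, 139, 139]
t=7: [140, 140, 140, 140, 140, 139, 140, 139, 140, 140, 139, 139, 139, 139, 140, 139, 139, 139, 139, 140]
t=8: [139, 139, 139, 139, 139, 139, 139, 139, 139, 139, 140, 139, 140, 139, 139, 140, 140, 140, 139, 139]
t=9: [140, 140, 140, 140, 140, 139, 140, 139, 140, 140, 139, 139, 139, 139, 140, 139, 139, 139, 139, 140]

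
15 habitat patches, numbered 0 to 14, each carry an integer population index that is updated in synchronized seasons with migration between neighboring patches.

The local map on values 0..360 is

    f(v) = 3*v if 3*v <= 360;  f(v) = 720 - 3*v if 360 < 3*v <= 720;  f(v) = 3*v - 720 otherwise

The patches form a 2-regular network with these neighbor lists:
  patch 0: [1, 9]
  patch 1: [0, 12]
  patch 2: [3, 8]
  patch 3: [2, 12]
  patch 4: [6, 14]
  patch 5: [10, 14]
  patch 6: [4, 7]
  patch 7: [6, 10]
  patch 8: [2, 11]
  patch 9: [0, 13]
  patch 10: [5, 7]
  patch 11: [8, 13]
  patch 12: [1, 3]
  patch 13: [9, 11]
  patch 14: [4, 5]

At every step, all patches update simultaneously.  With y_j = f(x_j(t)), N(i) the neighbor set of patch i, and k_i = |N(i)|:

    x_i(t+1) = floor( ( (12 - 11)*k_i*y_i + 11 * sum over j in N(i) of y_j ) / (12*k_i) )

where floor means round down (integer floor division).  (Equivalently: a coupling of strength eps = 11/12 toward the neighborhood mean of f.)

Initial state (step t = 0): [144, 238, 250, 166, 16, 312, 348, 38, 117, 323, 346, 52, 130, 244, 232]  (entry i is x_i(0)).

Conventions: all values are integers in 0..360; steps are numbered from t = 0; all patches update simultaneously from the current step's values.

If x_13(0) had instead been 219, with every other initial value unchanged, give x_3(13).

Simulating step by step:
t=0: [144, 238, 250, 166, 16, 312, 348, 38, 117, 323, 346, 52, 130, 219, 232]
t=1: [140, 283, 265, 183, 163, 174, 101, 303, 114, 181, 177, 202, 132, 190, 123]
t=2: [165, 296, 241, 197, 319, 264, 217, 241, 115, 221, 193, 235, 164, 145, 225]
t=3: [121, 221, 217, 116, 72, 91, 115, 96, 37, 238, 46, 290, 155, 56, 145]
t=4: [58, 285, 216, 177, 306, 216, 259, 245, 109, 241, 268, 140, 206, 85, 247]
t=5: [77, 137, 242, 95, 52, 54, 102, 65, 197, 196, 46, 291, 157, 160, 125]
t=6: [221, 245, 190, 140, 311, 234, 186, 219, 83, 226, 175, 181, 293, 150, 174]
t=7: [30, 100, 264, 166, 182, 181, 140, 168, 170, 153, 53, 252, 157, 122, 122]
t=8: [264, 180, 204, 165, 314, 249, 203, 228, 67, 225, 193, 261, 260, 165, 190]
t=9: [109, 75, 204, 95, 138, 135, 127, 118, 95, 139, 40, 200, 190, 68, 126]
t=10: [269, 237, 270, 142, 337, 238, 330, 239, 128, 268, 316, 234, 246, 210, 313]
t=11: [49, 48, 296, 74, 248, 205, 157, 228, 77, 88, 23, 196, 140, 54, 154]
t=12: [199, 216, 221, 233, 234, 158, 48, 148, 156, 163, 70, 191, 192, 195, 80]
t=13: [149, 128, 129, 93, 177, 226, 146, 185, 114, 137, 256, 189, 54, 184, 141]

Answer: x_3(13) = 93
Key observation: This trace re-runs the system from the modified initial state.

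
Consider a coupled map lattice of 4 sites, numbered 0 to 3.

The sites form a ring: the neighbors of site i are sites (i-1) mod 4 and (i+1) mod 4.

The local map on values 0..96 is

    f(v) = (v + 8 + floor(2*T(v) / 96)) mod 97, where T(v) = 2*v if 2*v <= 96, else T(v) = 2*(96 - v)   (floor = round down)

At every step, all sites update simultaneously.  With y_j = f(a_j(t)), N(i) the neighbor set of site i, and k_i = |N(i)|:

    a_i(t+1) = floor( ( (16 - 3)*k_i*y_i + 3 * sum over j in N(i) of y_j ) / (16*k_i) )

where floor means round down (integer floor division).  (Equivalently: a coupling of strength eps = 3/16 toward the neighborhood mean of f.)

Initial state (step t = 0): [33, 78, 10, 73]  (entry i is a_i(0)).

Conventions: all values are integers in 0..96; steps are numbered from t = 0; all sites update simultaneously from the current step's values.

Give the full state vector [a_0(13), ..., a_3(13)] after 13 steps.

Simulating step by step:
t=0: [33, 78, 10, 73]
t=1: [49, 75, 30, 71]
t=2: [62, 76, 46, 74]
t=3: [73, 80, 60, 78]
t=4: [82, 85, 72, 83]
t=5: [90, 91, 83, 89]
t=6: [1, 10, 74, 8]
t=7: [10, 23, 69, 21]
t=8: [20, 34, 69, 32]
t=9: [30, 44, 71, 43]
t=10: [41, 54, 74, 53]
t=11: [52, 63, 78, 62]
t=12: [62, 72, 83, 71]
t=13: [72, 81, 89, 80]

Answer: [72, 81, 89, 80]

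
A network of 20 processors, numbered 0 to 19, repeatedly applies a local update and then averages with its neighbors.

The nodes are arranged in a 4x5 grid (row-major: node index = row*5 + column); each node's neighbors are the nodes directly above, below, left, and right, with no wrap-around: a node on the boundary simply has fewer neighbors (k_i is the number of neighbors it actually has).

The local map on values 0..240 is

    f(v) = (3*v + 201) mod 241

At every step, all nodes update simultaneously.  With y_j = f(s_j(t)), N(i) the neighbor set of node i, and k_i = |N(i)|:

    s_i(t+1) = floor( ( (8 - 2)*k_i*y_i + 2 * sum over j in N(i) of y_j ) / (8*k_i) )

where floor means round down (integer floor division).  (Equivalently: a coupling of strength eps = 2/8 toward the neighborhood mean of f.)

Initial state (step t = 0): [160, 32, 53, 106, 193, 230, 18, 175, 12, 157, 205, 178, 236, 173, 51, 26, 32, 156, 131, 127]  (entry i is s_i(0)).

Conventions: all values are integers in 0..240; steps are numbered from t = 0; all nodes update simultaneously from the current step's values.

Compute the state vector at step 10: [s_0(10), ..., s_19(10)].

Answer: [63, 140, 76, 106, 144, 44, 113, 134, 163, 80, 78, 131, 65, 177, 127, 20, 77, 83, 42, 121]

Derivation:
t=0: [160, 32, 53, 106, 193, 230, 18, 175, 12, 157, 205, 178, 236, 173, 51, 26, 32, 156, 131, 127]
t=1: [177, 69, 97, 62, 71, 151, 25, 37, 207, 176, 87, 30, 167, 219, 128, 47, 61, 169, 127, 103]
t=2: [49, 129, 39, 133, 148, 151, 55, 76, 96, 35, 192, 76, 195, 133, 91, 121, 138, 208, 107, 46]
t=3: [115, 105, 92, 109, 145, 152, 134, 158, 35, 82, 77, 164, 84, 109, 198, 84, 130, 96, 56, 107]
t=4: [74, 60, 199, 72, 147, 162, 129, 184, 79, 178, 193, 197, 187, 64, 78, 196, 117, 42, 103, 55]
t=5: [179, 135, 85, 168, 143, 182, 107, 48, 170, 54, 71, 68, 50, 142, 169, 65, 70, 75, 51, 121]
t=6: [29, 115, 198, 216, 154, 37, 56, 115, 208, 141, 158, 153, 119, 151, 198, 159, 169, 171, 119, 103]
t=7: [52, 68, 75, 124, 169, 83, 119, 71, 108, 136, 181, 172, 97, 149, 82, 199, 220, 205, 93, 39]
t=8: [133, 154, 174, 106, 196, 174, 105, 149, 67, 134, 59, 191, 49, 155, 185, 76, 137, 102, 207, 113]
t=9: [111, 148, 32, 46, 69, 24, 50, 143, 152, 112, 122, 63, 106, 163, 55, 174, 119, 46, 96, 60]
t=10: [63, 140, 76, 106, 144, 44, 113, 134, 163, 80, 78, 131, 65, 177, 127, 20, 77, 83, 42, 121]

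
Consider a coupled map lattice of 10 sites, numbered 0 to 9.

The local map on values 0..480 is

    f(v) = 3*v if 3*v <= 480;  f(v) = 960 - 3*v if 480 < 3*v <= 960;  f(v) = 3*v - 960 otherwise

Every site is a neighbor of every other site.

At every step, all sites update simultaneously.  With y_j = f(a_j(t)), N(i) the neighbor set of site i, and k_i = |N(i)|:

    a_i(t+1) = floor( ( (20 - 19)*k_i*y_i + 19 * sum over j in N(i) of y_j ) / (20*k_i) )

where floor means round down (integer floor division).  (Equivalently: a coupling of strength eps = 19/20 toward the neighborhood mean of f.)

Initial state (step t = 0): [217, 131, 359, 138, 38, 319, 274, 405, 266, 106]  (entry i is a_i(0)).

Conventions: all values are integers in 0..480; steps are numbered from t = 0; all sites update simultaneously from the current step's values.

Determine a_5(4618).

Answer: a_5(4618) = 330
Key observation: The state at step 5, [270, 270, 270, 270, 270, 270, 270, 270, 270, 270], reappears at step 13: the system is in a cycle of period 8 from step 5 on.  Therefore the state at step 4618 equals the state at step 5 + ((4618 - 5) mod 8) = 10, which is [330, 330, 330, 330, 330, 330, 330, 330, 330, 330].

Derivation:
t=0: [217, 131, 359, 138, 38, 319, 274, 405, 266, 106]
t=1: [217, 212, 228, 211, 228, 234, 226, 220, 225, 216]
t=2: [294, 293, 295, 293, 295, 296, 295, 294, 295, 293]
t=3: [77, 76, 77, 76, 77, 77, 77, 77, 77, 76]
t=4: [230, 230, 230, 230, 230, 230, 230, 230, 230, 230]
t=5: [270, 270, 270, 270, 270, 270, 270, 270, 270, 270]
t=6: [150, 150, 150, 150, 150, 150, 150, 150, 150, 150]
t=7: [450, 450, 450, 450, 450, 450, 450, 450, 450, 450]
t=8: [390, 390, 390, 390, 390, 390, 390, 390, 390, 390]
t=9: [210, 210, 210, 210, 210, 210, 210, 210, 210, 210]
t=10: [330, 330, 330, 330, 330, 330, 330, 330, 330, 330]
t=11: [30, 30, 30, 30, 30, 30, 30, 30, 30, 30]
t=12: [90, 90, 90, 90, 90, 90, 90, 90, 90, 90]
t=13: [270, 270, 270, 270, 270, 270, 270, 270, 270, 270]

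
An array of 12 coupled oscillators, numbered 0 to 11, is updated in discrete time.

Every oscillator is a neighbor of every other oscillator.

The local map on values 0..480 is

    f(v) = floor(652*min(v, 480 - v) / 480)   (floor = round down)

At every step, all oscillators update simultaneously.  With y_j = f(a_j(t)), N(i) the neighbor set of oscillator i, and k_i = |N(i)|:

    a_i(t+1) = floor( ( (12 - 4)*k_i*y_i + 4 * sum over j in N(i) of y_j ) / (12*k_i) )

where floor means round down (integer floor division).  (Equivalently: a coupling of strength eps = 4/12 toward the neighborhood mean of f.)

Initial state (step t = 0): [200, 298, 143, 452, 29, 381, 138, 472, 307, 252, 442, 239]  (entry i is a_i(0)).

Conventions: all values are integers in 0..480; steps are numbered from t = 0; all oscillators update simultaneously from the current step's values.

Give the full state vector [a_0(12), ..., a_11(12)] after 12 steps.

Answer: [320, 316, 310, 320, 320, 318, 311, 320, 314, 316, 319, 315]

Derivation:
t=0: [200, 298, 143, 452, 29, 381, 138, 472, 307, 252, 442, 239]
t=1: [234, 218, 185, 85, 86, 147, 180, 68, 210, 258, 94, 267]
t=2: [281, 268, 239, 152, 153, 206, 235, 138, 261, 271, 160, 263]
t=3: [267, 278, 302, 227, 227, 273, 299, 215, 285, 276, 234, 283]
t=4: [285, 276, 255, 297, 297, 280, 257, 287, 269, 278, 303, 271]
t=5: [266, 275, 292, 256, 256, 271, 290, 265, 280, 273, 251, 278]
t=6: [287, 279, 265, 296, 296, 283, 267, 288, 275, 281, 300, 277]
t=7: [263, 270, 283, 255, 255, 267, 281, 262, 274, 269, 252, 272]
t=8: [292, 286, 274, 299, 299, 288, 276, 293, 282, 287, 301, 284]
t=9: [256, 261, 272, 250, 250, 259, 270, 256, 265, 261, 249, 263]
t=10: [302, 297, 288, 307, 307, 299, 290, 302, 294, 297, 308, 295]
t=11: [242, 247, 254, 238, 238, 245, 253, 242, 249, 247, 237, 248]
t=12: [320, 316, 310, 320, 320, 318, 311, 320, 314, 316, 319, 315]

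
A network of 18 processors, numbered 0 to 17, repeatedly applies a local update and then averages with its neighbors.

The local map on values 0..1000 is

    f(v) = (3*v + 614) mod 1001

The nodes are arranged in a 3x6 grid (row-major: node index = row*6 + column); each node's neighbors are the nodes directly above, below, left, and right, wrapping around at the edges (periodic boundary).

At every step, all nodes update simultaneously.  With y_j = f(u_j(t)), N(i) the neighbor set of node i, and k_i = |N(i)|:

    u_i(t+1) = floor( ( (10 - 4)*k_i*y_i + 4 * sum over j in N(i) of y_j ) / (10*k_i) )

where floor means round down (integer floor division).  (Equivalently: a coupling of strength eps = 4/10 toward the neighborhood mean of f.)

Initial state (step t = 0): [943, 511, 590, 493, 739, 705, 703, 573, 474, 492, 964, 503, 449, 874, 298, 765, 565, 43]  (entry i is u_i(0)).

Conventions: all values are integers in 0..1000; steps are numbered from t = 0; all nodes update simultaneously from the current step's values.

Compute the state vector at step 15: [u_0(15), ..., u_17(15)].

Answer: [184, 155, 396, 277, 562, 499, 152, 170, 453, 542, 256, 441, 263, 421, 607, 508, 447, 729]

Derivation:
t=0: [943, 511, 590, 493, 739, 705, 703, 573, 474, 492, 964, 503, 449, 874, 298, 765, 565, 43]
t=1: [519, 225, 306, 275, 660, 649, 617, 311, 151, 206, 436, 342, 789, 334, 459, 643, 482, 657]
t=2: [330, 358, 496, 452, 552, 533, 511, 470, 269, 335, 704, 636, 770, 649, 769, 496, 298, 573]
t=3: [558, 540, 359, 690, 401, 298, 293, 194, 417, 592, 625, 453, 717, 590, 669, 361, 446, 414]
t=4: [371, 294, 653, 668, 752, 597, 516, 314, 707, 505, 604, 817, 659, 410, 634, 681, 856, 832]
t=5: [600, 566, 578, 591, 683, 418, 289, 556, 616, 319, 378, 146, 537, 721, 588, 536, 312, 187]
t=6: [435, 367, 360, 410, 651, 650, 384, 370, 433, 523, 631, 257, 317, 583, 405, 320, 509, 273]
t=7: [811, 697, 745, 707, 543, 567, 717, 709, 789, 391, 429, 456, 586, 499, 750, 542, 290, 424]
t=8: [241, 595, 835, 651, 387, 402, 671, 698, 910, 756, 789, 874, 402, 332, 734, 429, 516, 745]
t=9: [467, 414, 281, 606, 716, 710, 584, 620, 456, 806, 792, 466, 733, 639, 685, 781, 446, 711]
t=10: [285, 660, 566, 478, 767, 598, 349, 556, 751, 352, 767, 289, 651, 597, 692, 780, 915, 698]
t=11: [503, 501, 405, 312, 719, 500, 575, 420, 713, 679, 789, 556, 562, 454, 665, 747, 562, 604]
t=12: [158, 348, 699, 639, 655, 226, 359, 741, 746, 702, 787, 353, 364, 774, 704, 722, 481, 353]
t=13: [286, 650, 701, 595, 531, 375, 643, 814, 808, 743, 786, 665, 661, 852, 761, 669, 333, 575]
t=14: [526, 477, 617, 476, 394, 604, 497, 162, 271, 706, 808, 622, 508, 310, 690, 645, 580, 457]
t=15: [184, 155, 396, 277, 562, 499, 152, 170, 453, 542, 256, 441, 263, 421, 607, 508, 447, 729]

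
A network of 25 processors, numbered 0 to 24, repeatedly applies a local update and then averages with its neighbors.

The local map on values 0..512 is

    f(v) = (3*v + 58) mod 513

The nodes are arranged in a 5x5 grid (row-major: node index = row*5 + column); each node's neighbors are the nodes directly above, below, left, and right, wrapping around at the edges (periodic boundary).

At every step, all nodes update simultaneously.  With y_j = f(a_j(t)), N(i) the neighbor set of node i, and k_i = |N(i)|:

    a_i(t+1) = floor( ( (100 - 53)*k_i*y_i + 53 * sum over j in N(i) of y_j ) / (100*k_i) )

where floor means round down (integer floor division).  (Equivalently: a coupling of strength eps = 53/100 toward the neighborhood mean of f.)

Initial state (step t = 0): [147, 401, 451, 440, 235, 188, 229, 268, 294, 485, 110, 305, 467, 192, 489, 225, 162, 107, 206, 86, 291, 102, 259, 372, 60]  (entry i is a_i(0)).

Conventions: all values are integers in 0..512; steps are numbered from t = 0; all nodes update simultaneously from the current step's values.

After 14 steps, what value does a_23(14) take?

Answer: a_23(14) = 279

Derivation:
t=0: [147, 401, 451, 440, 235, 188, 229, 268, 294, 485, 110, 305, 467, 192, 489, 225, 162, 107, 206, 86, 291, 102, 259, 372, 60]
t=1: [368, 306, 347, 325, 326, 264, 261, 359, 374, 399, 353, 359, 376, 258, 408, 256, 203, 303, 204, 296, 371, 304, 320, 211, 261]
t=2: [190, 349, 177, 58, 97, 262, 289, 145, 160, 207, 177, 148, 206, 246, 262, 256, 249, 342, 257, 343, 231, 382, 391, 215, 255]
t=3: [186, 140, 169, 193, 273, 257, 379, 321, 167, 215, 231, 360, 253, 243, 233, 235, 276, 156, 226, 196, 233, 191, 162, 230, 256]
t=4: [234, 283, 175, 150, 267, 241, 266, 314, 166, 217, 234, 196, 263, 237, 225, 248, 240, 129, 191, 198, 218, 204, 69, 202, 276]
t=5: [276, 293, 252, 319, 338, 262, 331, 333, 211, 208, 236, 220, 332, 215, 214, 248, 260, 339, 186, 197, 234, 222, 233, 238, 285]
t=6: [314, 319, 300, 339, 212, 264, 143, 85, 201, 177, 253, 179, 76, 155, 187, 263, 252, 115, 132, 193, 284, 263, 223, 287, 279]
t=7: [416, 468, 351, 179, 216, 337, 392, 328, 128, 138, 256, 221, 241, 136, 117, 306, 294, 355, 338, 227, 390, 344, 310, 336, 326]
t=8: [247, 289, 173, 139, 202, 188, 190, 140, 345, 365, 295, 258, 230, 373, 387, 372, 310, 206, 131, 229, 203, 234, 261, 100, 92]
t=9: [243, 287, 254, 308, 232, 178, 228, 288, 194, 128, 303, 316, 257, 196, 215, 240, 339, 273, 331, 258, 206, 297, 264, 378, 275]
t=10: [246, 355, 359, 331, 319, 222, 291, 321, 252, 292, 349, 370, 333, 149, 267, 255, 229, 267, 141, 262, 254, 331, 327, 237, 291]
t=11: [281, 156, 136, 166, 387, 258, 323, 352, 334, 378, 170, 167, 213, 390, 339, 271, 218, 262, 416, 361, 281, 97, 103, 244, 381]
t=12: [303, 165, 286, 148, 193, 230, 62, 132, 82, 156, 128, 79, 174, 167, 94, 268, 237, 292, 254, 168, 350, 292, 361, 244, 211]
t=13: [277, 220, 336, 382, 210, 263, 250, 348, 277, 139, 369, 272, 192, 156, 232, 273, 317, 296, 249, 178, 224, 263, 255, 276, 154]
t=14: [300, 234, 120, 211, 219, 327, 267, 145, 275, 372, 237, 308, 173, 142, 206, 294, 430, 365, 256, 156, 245, 319, 302, 279, 115]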